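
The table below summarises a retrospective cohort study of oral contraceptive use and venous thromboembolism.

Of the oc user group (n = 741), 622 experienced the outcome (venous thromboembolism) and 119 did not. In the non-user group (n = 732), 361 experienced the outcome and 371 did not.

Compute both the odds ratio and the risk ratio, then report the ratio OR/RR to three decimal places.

3.156

From the description: a = 622, b = 119, c = 361, d = 371.
OR = (622·371)/(119·361) = 230762/42959 = 5.37168
Risk in exposed = 622/741 = 0.83941; risk in unexposed = 361/732 = 0.49317; RR = 1.70206
OR/RR = 5.37168 / 1.70206 = 3.15598
The outcome is not rare, so the OR lies further from 1 than the RR.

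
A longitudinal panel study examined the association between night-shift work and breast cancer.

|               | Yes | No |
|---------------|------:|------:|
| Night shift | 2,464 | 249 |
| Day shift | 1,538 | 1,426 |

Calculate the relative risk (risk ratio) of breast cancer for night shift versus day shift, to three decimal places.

Cells: a = 2464, b = 249, c = 1538, d = 1426.
Risk in exposed = 2464/2713 = 0.90822; risk in unexposed = 1538/2964 = 0.51889.
RR = 0.90822 / 0.51889 = 1.75030
The risk among the exposed is 1.75 times that among the unexposed.

1.750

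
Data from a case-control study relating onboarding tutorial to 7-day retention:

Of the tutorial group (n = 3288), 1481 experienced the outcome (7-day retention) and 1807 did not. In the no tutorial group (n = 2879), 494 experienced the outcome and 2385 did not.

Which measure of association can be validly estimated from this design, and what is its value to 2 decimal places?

From the description: a = 1481, b = 1807, c = 494, d = 2385.
This is a case-control study: participants were sampled on outcome status, so risks in the source population cannot be estimated directly — relative risk is not valid here. The odds ratio is the appropriate measure.
OR = (a·d)/(b·c) = (1481 × 2385) / (1807 × 494) = 3532185 / 892658 = 3.95693

3.96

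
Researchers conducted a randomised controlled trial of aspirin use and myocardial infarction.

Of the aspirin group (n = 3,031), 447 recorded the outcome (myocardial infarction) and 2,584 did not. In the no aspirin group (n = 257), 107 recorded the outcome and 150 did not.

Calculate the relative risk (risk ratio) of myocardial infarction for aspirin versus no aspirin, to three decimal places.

0.354

From the description: a = 447, b = 2584, c = 107, d = 150.
Risk in exposed = 447/3031 = 0.14748; risk in unexposed = 107/257 = 0.41634.
RR = 0.14748 / 0.41634 = 0.35422
The risk is 65% lower among the exposed than among the unexposed.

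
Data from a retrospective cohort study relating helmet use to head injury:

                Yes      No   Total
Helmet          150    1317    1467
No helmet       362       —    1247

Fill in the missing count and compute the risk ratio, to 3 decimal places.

0.352

The missing cell is in the unexposed row: 1247 − 362 = 885.
So a = 150, b = 1317, c = 362, d = 885.
RR = [a/(a+b)] / [c/(c+d)] = (150/1467) / (362/1247) = 0.10225/0.29030 = 0.35222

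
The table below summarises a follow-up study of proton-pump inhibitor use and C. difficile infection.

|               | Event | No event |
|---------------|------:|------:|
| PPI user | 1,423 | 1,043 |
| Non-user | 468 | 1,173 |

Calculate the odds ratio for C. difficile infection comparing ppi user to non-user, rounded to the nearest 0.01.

Cells: a = 1423, b = 1043, c = 468, d = 1173.
OR = (a·d)/(b·c) = (1423 × 1173) / (1043 × 468) = 1669179 / 488124 = 3.41958
The odds of C. difficile infection are about 3.42 times as high in the ppi user group.

3.42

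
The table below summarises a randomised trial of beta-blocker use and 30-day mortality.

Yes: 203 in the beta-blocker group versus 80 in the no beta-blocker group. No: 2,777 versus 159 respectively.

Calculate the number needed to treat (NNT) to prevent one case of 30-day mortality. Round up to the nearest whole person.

Risk in treated group = 203/2980 = 0.06812; risk in control = 80/239 = 0.33473.
Absolute risk reduction = 0.33473 − 0.06812 = 0.26661
NNT = 1 / ARR = 1 / 0.26661 = 3.751 → round up → 4

4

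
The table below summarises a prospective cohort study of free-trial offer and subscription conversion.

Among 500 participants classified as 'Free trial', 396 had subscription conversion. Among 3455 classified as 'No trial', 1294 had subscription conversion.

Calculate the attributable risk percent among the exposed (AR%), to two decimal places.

From the description: a = 396, b = 104, c = 1294, d = 2161.
Risk in exposed = 396/500 = 0.79200; risk in unexposed = 1294/3455 = 0.37453.
RR = 0.79200/0.37453 = 2.11465
AR% = (RR − 1)/RR × 100 = (2.11465 − 1)/2.11465 × 100 = 52.7109%

52.71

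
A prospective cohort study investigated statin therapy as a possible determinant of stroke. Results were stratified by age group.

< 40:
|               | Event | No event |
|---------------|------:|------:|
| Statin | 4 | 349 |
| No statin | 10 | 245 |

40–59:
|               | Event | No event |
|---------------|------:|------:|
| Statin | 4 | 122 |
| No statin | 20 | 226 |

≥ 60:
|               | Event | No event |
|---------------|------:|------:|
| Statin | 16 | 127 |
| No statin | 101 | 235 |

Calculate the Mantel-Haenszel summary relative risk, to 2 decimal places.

0.36

RR_MH = Σ(aᵢ·n₀ᵢ/nᵢ) / Σ(cᵢ·n₁ᵢ/nᵢ), with n₁ᵢ = aᵢ+bᵢ (exposed), n₀ᵢ = cᵢ+dᵢ (unexposed), nᵢ = n₁ᵢ+n₀ᵢ.
Stratum 1 (< 40): n₁ = 353, n₀ = 255, n = 608; a·n₀/n = 4·255/608 = 1.6776; c·n₁/n = 10·353/608 = 5.8059
Stratum 2 (40–59): n₁ = 126, n₀ = 246, n = 372; a·n₀/n = 4·246/372 = 2.6452; c·n₁/n = 20·126/372 = 6.7742
Stratum 3 (≥ 60): n₁ = 143, n₀ = 336, n = 479; a·n₀/n = 16·336/479 = 11.2234; c·n₁/n = 101·143/479 = 30.1524
RR_MH = (1.6776 + 2.6452 + 11.2234) / (5.8059 + 6.7742 + 30.1524) = 15.5462 / 42.7325 = 0.36380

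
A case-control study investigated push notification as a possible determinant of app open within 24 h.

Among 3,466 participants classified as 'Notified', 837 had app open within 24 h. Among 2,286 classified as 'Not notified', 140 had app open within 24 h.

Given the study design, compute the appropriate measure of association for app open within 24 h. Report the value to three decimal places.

4.880

From the description: a = 837, b = 2629, c = 140, d = 2146.
This is a case-control study: participants were sampled on outcome status, so risks in the source population cannot be estimated directly — relative risk is not valid here. The odds ratio is the appropriate measure.
OR = (a·d)/(b·c) = (837 × 2146) / (2629 × 140) = 1796202 / 368060 = 4.88019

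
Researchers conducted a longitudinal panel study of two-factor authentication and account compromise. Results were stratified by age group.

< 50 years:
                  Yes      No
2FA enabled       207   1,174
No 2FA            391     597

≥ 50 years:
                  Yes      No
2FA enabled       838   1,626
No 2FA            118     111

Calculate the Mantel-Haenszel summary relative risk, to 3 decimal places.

0.469

RR_MH = Σ(aᵢ·n₀ᵢ/nᵢ) / Σ(cᵢ·n₁ᵢ/nᵢ), with n₁ᵢ = aᵢ+bᵢ (exposed), n₀ᵢ = cᵢ+dᵢ (unexposed), nᵢ = n₁ᵢ+n₀ᵢ.
Stratum 1 (< 50 years): n₁ = 1381, n₀ = 988, n = 2369; a·n₀/n = 207·988/2369 = 86.3301; c·n₁/n = 391·1381/2369 = 227.9320
Stratum 2 (≥ 50 years): n₁ = 2464, n₀ = 229, n = 2693; a·n₀/n = 838·229/2693 = 71.2596; c·n₁/n = 118·2464/2693 = 107.9658
RR_MH = (86.3301 + 71.2596) / (227.9320 + 107.9658) = 157.5897 / 335.8979 = 0.46916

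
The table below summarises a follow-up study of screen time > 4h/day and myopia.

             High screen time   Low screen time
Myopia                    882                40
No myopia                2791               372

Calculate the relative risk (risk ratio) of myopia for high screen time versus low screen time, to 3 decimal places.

2.473

Reading the table with exposure as columns: a = 882 (High screen time, case), b = 2791 (High screen time, non-case), c = 40 (Low screen time, case), d = 372.
Risk in exposed = 882/3673 = 0.24013; risk in unexposed = 40/412 = 0.09709.
RR = 0.24013 / 0.09709 = 2.47335
The risk among the exposed is 2.47 times that among the unexposed.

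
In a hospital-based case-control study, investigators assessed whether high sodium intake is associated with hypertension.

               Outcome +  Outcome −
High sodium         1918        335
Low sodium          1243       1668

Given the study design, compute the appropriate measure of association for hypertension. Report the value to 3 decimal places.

7.683

Cells: a = 1918, b = 335, c = 1243, d = 1668.
This is a hospital-based case-control study: participants were sampled on outcome status, so risks in the source population cannot be estimated directly — relative risk is not valid here. The odds ratio is the appropriate measure.
OR = (a·d)/(b·c) = (1918 × 1668) / (335 × 1243) = 3199224 / 416405 = 7.68296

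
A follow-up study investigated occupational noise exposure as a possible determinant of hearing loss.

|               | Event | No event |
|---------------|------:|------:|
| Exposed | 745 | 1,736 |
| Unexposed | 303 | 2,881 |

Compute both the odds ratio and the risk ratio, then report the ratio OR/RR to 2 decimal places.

Cells: a = 745, b = 1736, c = 303, d = 2881.
OR = (745·2881)/(1736·303) = 2146345/526008 = 4.08044
Risk in exposed = 745/2481 = 0.30028; risk in unexposed = 303/3184 = 0.09516; RR = 3.15544
OR/RR = 4.08044 / 3.15544 = 1.29315
The outcome is not rare, so the OR lies further from 1 than the RR.

1.29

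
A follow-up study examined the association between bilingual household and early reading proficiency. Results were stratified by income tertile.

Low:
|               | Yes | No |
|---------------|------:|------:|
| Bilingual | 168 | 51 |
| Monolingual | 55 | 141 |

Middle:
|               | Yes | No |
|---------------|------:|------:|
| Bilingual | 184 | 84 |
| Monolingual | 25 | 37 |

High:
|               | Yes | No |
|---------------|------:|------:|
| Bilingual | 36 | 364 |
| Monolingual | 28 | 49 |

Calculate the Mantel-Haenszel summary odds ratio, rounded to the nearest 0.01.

OR_MH = Σ(aᵢdᵢ/nᵢ) / Σ(bᵢcᵢ/nᵢ), where nᵢ is the stratum total.
Stratum 1 (Low): n = 415; a·d/n = 168·141/415 = 57.0795; b·c/n = 51·55/415 = 6.7590
Stratum 2 (Middle): n = 330; a·d/n = 184·37/330 = 20.6303; b·c/n = 84·25/330 = 6.3636
Stratum 3 (High): n = 477; a·d/n = 36·49/477 = 3.6981; b·c/n = 364·28/477 = 21.3669
OR_MH = (57.0795 + 20.6303 + 3.6981) / (6.7590 + 6.3636 + 21.3669) = 81.4079 / 34.4895 = 2.36037

2.36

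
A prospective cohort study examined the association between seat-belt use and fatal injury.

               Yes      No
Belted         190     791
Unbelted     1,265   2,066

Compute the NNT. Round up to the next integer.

Risk in treated group = 190/981 = 0.19368; risk in control = 1265/3331 = 0.37977.
Absolute risk reduction = 0.37977 − 0.19368 = 0.18609
NNT = 1 / ARR = 1 / 0.18609 = 5.374 → round up → 6

6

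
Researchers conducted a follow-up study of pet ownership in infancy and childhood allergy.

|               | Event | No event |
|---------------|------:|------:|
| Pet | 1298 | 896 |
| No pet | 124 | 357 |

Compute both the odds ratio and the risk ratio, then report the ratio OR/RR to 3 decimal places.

1.817

Cells: a = 1298, b = 896, c = 124, d = 357.
OR = (1298·357)/(896·124) = 463386/111104 = 4.17074
Risk in exposed = 1298/2194 = 0.59161; risk in unexposed = 124/481 = 0.25780; RR = 2.29489
OR/RR = 4.17074 / 2.29489 = 1.81741
The outcome is not rare, so the OR lies further from 1 than the RR.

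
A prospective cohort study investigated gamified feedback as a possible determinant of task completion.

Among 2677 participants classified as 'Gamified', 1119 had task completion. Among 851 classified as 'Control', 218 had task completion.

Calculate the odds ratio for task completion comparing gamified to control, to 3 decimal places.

From the description: a = 1119, b = 1558, c = 218, d = 633.
OR = (a·d)/(b·c) = (1119 × 633) / (1558 × 218) = 708327 / 339644 = 2.08550
The odds of task completion are about 2.09 times as high in the gamified group.

2.085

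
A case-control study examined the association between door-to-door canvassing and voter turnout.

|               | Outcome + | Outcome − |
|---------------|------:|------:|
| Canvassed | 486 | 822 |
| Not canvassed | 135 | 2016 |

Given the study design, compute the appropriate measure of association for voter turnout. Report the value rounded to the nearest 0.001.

8.829

Cells: a = 486, b = 822, c = 135, d = 2016.
This is a case-control study: participants were sampled on outcome status, so risks in the source population cannot be estimated directly — relative risk is not valid here. The odds ratio is the appropriate measure.
OR = (a·d)/(b·c) = (486 × 2016) / (822 × 135) = 979776 / 110970 = 8.82920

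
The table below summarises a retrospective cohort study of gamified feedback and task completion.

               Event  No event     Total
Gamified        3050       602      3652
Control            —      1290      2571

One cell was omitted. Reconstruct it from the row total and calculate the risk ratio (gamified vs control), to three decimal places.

The missing cell is in the unexposed row: 2571 − 1290 = 1281.
So a = 3050, b = 602, c = 1281, d = 1290.
RR = [a/(a+b)] / [c/(c+d)] = (3050/3652) / (1281/2571) = 0.83516/0.49825 = 1.67619

1.676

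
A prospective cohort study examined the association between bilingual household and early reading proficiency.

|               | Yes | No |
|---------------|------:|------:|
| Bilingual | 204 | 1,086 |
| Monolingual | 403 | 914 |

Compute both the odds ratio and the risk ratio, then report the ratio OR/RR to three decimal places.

0.824

Cells: a = 204, b = 1086, c = 403, d = 914.
OR = (204·914)/(1086·403) = 186456/437658 = 0.42603
Risk in exposed = 204/1290 = 0.15814; risk in unexposed = 403/1317 = 0.30600; RR = 0.51680
OR/RR = 0.42603 / 0.51680 = 0.82437
The outcome is not rare, so the OR lies further from 1 than the RR.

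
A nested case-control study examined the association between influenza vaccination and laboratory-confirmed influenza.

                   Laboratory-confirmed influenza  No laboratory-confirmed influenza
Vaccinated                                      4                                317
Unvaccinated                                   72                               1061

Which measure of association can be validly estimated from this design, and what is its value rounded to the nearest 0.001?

Cells: a = 4, b = 317, c = 72, d = 1061.
This is a nested case-control study: participants were sampled on outcome status, so risks in the source population cannot be estimated directly — relative risk is not valid here. The odds ratio is the appropriate measure.
OR = (a·d)/(b·c) = (4 × 1061) / (317 × 72) = 4244 / 22824 = 0.18594

0.186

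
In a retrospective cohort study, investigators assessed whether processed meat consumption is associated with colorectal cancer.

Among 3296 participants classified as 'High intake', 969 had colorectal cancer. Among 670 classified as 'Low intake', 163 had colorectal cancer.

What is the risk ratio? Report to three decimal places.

From the description: a = 969, b = 2327, c = 163, d = 507.
Risk in exposed = 969/3296 = 0.29399; risk in unexposed = 163/670 = 0.24328.
RR = 0.29399 / 0.24328 = 1.20844
The risk among the exposed is 1.21 times that among the unexposed.

1.208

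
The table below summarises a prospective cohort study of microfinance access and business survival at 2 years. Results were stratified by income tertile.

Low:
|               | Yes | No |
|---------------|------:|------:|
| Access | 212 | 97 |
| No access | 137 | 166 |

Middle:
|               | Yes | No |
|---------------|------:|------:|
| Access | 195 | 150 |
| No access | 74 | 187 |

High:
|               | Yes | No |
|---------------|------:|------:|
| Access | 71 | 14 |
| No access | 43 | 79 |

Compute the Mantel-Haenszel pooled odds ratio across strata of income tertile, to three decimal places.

3.372

OR_MH = Σ(aᵢdᵢ/nᵢ) / Σ(bᵢcᵢ/nᵢ), where nᵢ is the stratum total.
Stratum 1 (Low): n = 612; a·d/n = 212·166/612 = 57.5033; b·c/n = 97·137/612 = 21.7141
Stratum 2 (Middle): n = 606; a·d/n = 195·187/606 = 60.1733; b·c/n = 150·74/606 = 18.3168
Stratum 3 (High): n = 207; a·d/n = 71·79/207 = 27.0966; b·c/n = 14·43/207 = 2.9082
OR_MH = (57.5033 + 60.1733 + 27.0966) / (21.7141 + 18.3168 + 2.9082) = 144.7732 / 42.9391 = 3.37159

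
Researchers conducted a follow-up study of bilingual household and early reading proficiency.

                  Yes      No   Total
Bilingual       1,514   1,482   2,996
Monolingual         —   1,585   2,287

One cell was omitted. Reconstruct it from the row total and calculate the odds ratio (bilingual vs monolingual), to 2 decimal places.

The missing cell is in the unexposed row: 2287 − 1585 = 702.
So a = 1514, b = 1482, c = 702, d = 1585.
OR = (a·d)/(b·c) = (1514 × 1585) / (1482 × 702) = 2399690 / 1040364 = 2.30659

2.31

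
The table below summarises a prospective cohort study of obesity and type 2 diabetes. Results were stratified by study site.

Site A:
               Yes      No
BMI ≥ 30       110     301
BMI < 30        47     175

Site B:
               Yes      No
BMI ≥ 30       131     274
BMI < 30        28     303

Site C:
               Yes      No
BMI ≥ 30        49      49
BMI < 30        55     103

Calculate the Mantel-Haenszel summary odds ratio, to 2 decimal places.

OR_MH = Σ(aᵢdᵢ/nᵢ) / Σ(bᵢcᵢ/nᵢ), where nᵢ is the stratum total.
Stratum 1 (Site A): n = 633; a·d/n = 110·175/633 = 30.4107; b·c/n = 301·47/633 = 22.3491
Stratum 2 (Site B): n = 736; a·d/n = 131·303/736 = 53.9307; b·c/n = 274·28/736 = 10.4239
Stratum 3 (Site C): n = 256; a·d/n = 49·103/256 = 19.7148; b·c/n = 49·55/256 = 10.5273
OR_MH = (30.4107 + 53.9307 + 19.7148) / (22.3491 + 10.4239 + 10.5273) = 104.0563 / 43.3004 = 2.40313

2.40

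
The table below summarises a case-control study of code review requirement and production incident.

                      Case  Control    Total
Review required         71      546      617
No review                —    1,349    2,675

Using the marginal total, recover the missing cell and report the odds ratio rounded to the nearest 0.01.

0.13

The missing cell is in the unexposed row: 2675 − 1349 = 1326.
So a = 71, b = 546, c = 1326, d = 1349.
OR = (a·d)/(b·c) = (71 × 1349) / (546 × 1326) = 95779 / 723996 = 0.13229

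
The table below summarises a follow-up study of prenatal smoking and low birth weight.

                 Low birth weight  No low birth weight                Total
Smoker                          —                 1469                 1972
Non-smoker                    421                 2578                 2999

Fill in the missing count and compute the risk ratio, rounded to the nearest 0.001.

1.817

The missing cell is in the exposed row: 1972 − 1469 = 503.
So a = 503, b = 1469, c = 421, d = 2578.
RR = [a/(a+b)] / [c/(c+d)] = (503/1972) / (421/2999) = 0.25507/0.14038 = 1.81700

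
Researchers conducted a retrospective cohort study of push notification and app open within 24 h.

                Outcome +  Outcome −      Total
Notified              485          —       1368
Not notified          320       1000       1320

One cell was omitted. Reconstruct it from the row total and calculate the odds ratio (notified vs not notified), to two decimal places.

1.72

The missing cell is in the exposed row: 1368 − 485 = 883.
So a = 485, b = 883, c = 320, d = 1000.
OR = (a·d)/(b·c) = (485 × 1000) / (883 × 320) = 485000 / 282560 = 1.71645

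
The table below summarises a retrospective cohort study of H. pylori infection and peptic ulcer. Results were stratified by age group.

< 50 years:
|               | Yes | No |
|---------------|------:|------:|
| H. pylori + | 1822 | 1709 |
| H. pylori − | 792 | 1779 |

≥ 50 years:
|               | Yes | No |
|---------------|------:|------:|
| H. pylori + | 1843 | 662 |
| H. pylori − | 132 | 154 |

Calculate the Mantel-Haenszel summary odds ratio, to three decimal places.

OR_MH = Σ(aᵢdᵢ/nᵢ) / Σ(bᵢcᵢ/nᵢ), where nᵢ is the stratum total.
Stratum 1 (< 50 years): n = 6102; a·d/n = 1822·1779/6102 = 531.1927; b·c/n = 1709·792/6102 = 221.8171
Stratum 2 (≥ 50 years): n = 2791; a·d/n = 1843·154/2791 = 101.6919; b·c/n = 662·132/2791 = 31.3092
OR_MH = (531.1927 + 101.6919) / (221.8171 + 31.3092) = 632.8846 / 253.1263 = 2.50027

2.500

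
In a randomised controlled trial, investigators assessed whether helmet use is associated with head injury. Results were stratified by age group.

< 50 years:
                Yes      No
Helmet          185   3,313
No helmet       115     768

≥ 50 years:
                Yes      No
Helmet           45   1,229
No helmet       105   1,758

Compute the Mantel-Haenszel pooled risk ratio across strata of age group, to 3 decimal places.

0.476

RR_MH = Σ(aᵢ·n₀ᵢ/nᵢ) / Σ(cᵢ·n₁ᵢ/nᵢ), with n₁ᵢ = aᵢ+bᵢ (exposed), n₀ᵢ = cᵢ+dᵢ (unexposed), nᵢ = n₁ᵢ+n₀ᵢ.
Stratum 1 (< 50 years): n₁ = 3498, n₀ = 883, n = 4381; a·n₀/n = 185·883/4381 = 37.2871; c·n₁/n = 115·3498/4381 = 91.8215
Stratum 2 (≥ 50 years): n₁ = 1274, n₀ = 1863, n = 3137; a·n₀/n = 45·1863/3137 = 26.7246; c·n₁/n = 105·1274/3137 = 42.6427
RR_MH = (37.2871 + 26.7246) / (91.8215 + 42.6427) = 64.0117 / 134.4642 = 0.47605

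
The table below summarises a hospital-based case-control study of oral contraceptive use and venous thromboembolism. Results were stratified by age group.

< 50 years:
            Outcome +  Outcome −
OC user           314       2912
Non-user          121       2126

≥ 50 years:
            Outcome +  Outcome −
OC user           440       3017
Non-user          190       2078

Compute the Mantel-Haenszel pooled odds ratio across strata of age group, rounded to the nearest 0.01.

OR_MH = Σ(aᵢdᵢ/nᵢ) / Σ(bᵢcᵢ/nᵢ), where nᵢ is the stratum total.
Stratum 1 (< 50 years): n = 5473; a·d/n = 314·2126/5473 = 121.9741; b·c/n = 2912·121/5473 = 64.3800
Stratum 2 (≥ 50 years): n = 5725; a·d/n = 440·2078/5725 = 159.7066; b·c/n = 3017·190/5725 = 100.1275
OR_MH = (121.9741 + 159.7066) / (64.3800 + 100.1275) = 281.6806 / 164.5076 = 1.71227

1.71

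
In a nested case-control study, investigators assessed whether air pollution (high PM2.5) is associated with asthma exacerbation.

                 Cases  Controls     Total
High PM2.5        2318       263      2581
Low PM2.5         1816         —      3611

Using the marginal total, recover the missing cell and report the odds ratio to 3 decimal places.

8.712

The missing cell is in the unexposed row: 3611 − 1816 = 1795.
So a = 2318, b = 263, c = 1816, d = 1795.
OR = (a·d)/(b·c) = (2318 × 1795) / (263 × 1816) = 4160810 / 477608 = 8.71177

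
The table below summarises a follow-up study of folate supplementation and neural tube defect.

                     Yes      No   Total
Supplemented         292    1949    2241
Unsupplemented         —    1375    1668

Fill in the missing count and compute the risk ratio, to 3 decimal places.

0.742

The missing cell is in the unexposed row: 1668 − 1375 = 293.
So a = 292, b = 1949, c = 293, d = 1375.
RR = [a/(a+b)] / [c/(c+d)] = (292/2241) / (293/1668) = 0.13030/0.17566 = 0.74177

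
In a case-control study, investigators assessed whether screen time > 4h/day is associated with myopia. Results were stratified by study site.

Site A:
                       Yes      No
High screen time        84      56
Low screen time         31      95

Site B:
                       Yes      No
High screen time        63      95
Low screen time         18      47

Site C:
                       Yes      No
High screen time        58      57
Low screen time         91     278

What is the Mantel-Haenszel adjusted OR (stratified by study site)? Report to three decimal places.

OR_MH = Σ(aᵢdᵢ/nᵢ) / Σ(bᵢcᵢ/nᵢ), where nᵢ is the stratum total.
Stratum 1 (Site A): n = 266; a·d/n = 84·95/266 = 30.0000; b·c/n = 56·31/266 = 6.5263
Stratum 2 (Site B): n = 223; a·d/n = 63·47/223 = 13.2780; b·c/n = 95·18/223 = 7.6682
Stratum 3 (Site C): n = 484; a·d/n = 58·278/484 = 33.3140; b·c/n = 57·91/484 = 10.7169
OR_MH = (30.0000 + 13.2780 + 33.3140) / (6.5263 + 7.6682 + 10.7169) = 76.5921 / 24.9114 = 3.07458

3.075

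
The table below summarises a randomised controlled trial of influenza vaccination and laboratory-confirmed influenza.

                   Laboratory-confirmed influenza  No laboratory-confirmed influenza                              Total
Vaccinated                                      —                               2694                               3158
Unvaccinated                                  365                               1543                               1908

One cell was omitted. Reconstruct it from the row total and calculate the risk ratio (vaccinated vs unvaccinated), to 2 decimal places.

0.77

The missing cell is in the exposed row: 3158 − 2694 = 464.
So a = 464, b = 2694, c = 365, d = 1543.
RR = [a/(a+b)] / [c/(c+d)] = (464/3158) / (365/1908) = 0.14693/0.19130 = 0.76805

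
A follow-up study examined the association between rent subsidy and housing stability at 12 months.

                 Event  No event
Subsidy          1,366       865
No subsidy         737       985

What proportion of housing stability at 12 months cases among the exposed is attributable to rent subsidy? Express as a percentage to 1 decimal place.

30.1

Cells: a = 1366, b = 865, c = 737, d = 985.
Risk in exposed = 1366/2231 = 0.61228; risk in unexposed = 737/1722 = 0.42799.
RR = 0.61228/0.42799 = 1.43060
AR% = (RR − 1)/RR × 100 = (1.43060 − 1)/1.43060 × 100 = 30.0990%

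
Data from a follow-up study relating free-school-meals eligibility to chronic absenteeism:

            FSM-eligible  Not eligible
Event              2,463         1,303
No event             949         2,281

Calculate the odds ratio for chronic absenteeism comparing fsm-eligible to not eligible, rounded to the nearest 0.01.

Reading the table with exposure as columns: a = 2463 (FSM-eligible, case), b = 949 (FSM-eligible, non-case), c = 1303 (Not eligible, case), d = 2281.
OR = (a·d)/(b·c) = (2463 × 2281) / (949 × 1303) = 5618103 / 1236547 = 4.54338
The odds of chronic absenteeism are about 4.54 times as high in the fsm-eligible group.

4.54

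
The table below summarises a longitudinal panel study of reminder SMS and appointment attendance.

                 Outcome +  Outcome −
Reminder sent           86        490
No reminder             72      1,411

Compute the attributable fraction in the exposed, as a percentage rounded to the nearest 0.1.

Cells: a = 86, b = 490, c = 72, d = 1411.
Risk in exposed = 86/576 = 0.14931; risk in unexposed = 72/1483 = 0.04855.
RR = 0.14931/0.04855 = 3.07528
AR% = (RR − 1)/RR × 100 = (3.07528 − 1)/3.07528 × 100 = 67.4826%

67.5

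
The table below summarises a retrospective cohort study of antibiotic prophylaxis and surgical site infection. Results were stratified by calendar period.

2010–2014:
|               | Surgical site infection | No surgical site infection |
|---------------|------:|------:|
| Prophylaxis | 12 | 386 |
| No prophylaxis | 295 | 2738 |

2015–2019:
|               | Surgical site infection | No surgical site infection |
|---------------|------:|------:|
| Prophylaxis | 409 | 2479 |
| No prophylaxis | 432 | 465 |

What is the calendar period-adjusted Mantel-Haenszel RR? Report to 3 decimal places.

RR_MH = Σ(aᵢ·n₀ᵢ/nᵢ) / Σ(cᵢ·n₁ᵢ/nᵢ), with n₁ᵢ = aᵢ+bᵢ (exposed), n₀ᵢ = cᵢ+dᵢ (unexposed), nᵢ = n₁ᵢ+n₀ᵢ.
Stratum 1 (2010–2014): n₁ = 398, n₀ = 3033, n = 3431; a·n₀/n = 12·3033/3431 = 10.6080; c·n₁/n = 295·398/3431 = 34.2203
Stratum 2 (2015–2019): n₁ = 2888, n₀ = 897, n = 3785; a·n₀/n = 409·897/3785 = 96.9281; c·n₁/n = 432·2888/3785 = 329.6211
RR_MH = (10.6080 + 96.9281) / (34.2203 + 329.6211) = 107.5361 / 363.8415 = 0.29556

0.296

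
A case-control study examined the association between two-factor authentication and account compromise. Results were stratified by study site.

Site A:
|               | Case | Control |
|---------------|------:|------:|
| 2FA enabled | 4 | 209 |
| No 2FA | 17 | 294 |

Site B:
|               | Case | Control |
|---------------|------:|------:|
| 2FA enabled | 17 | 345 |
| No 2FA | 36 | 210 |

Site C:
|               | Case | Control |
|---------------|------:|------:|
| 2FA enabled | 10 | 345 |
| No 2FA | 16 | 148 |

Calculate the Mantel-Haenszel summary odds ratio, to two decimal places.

OR_MH = Σ(aᵢdᵢ/nᵢ) / Σ(bᵢcᵢ/nᵢ), where nᵢ is the stratum total.
Stratum 1 (Site A): n = 524; a·d/n = 4·294/524 = 2.2443; b·c/n = 209·17/524 = 6.7805
Stratum 2 (Site B): n = 608; a·d/n = 17·210/608 = 5.8717; b·c/n = 345·36/608 = 20.4276
Stratum 3 (Site C): n = 519; a·d/n = 10·148/519 = 2.8516; b·c/n = 345·16/519 = 10.6358
OR_MH = (2.2443 + 5.8717 + 2.8516) / (6.7805 + 20.4276 + 10.6358) = 10.9676 / 37.8440 = 0.28981

0.29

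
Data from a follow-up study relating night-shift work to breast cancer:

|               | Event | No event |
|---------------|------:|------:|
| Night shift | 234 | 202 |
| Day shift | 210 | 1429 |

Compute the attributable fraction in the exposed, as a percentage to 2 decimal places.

76.13

Cells: a = 234, b = 202, c = 210, d = 1429.
Risk in exposed = 234/436 = 0.53670; risk in unexposed = 210/1639 = 0.12813.
RR = 0.53670/0.12813 = 4.18879
AR% = (RR − 1)/RR × 100 = (4.18879 − 1)/4.18879 × 100 = 76.1268%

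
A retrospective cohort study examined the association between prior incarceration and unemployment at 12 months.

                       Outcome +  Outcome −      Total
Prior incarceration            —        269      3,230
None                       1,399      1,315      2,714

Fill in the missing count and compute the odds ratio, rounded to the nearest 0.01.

10.35

The missing cell is in the exposed row: 3230 − 269 = 2961.
So a = 2961, b = 269, c = 1399, d = 1315.
OR = (a·d)/(b·c) = (2961 × 1315) / (269 × 1399) = 3893715 / 376331 = 10.34652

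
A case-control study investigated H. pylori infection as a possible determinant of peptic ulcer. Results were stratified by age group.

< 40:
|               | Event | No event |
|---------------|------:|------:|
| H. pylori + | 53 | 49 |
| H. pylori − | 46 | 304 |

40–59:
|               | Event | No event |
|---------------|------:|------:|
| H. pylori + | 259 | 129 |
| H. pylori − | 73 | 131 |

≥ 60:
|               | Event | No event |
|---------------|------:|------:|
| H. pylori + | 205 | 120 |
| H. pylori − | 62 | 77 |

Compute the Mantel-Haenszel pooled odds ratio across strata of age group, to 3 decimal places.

3.438

OR_MH = Σ(aᵢdᵢ/nᵢ) / Σ(bᵢcᵢ/nᵢ), where nᵢ is the stratum total.
Stratum 1 (< 40): n = 452; a·d/n = 53·304/452 = 35.6460; b·c/n = 49·46/452 = 4.9867
Stratum 2 (40–59): n = 592; a·d/n = 259·131/592 = 57.3125; b·c/n = 129·73/592 = 15.9071
Stratum 3 (≥ 60): n = 464; a·d/n = 205·77/464 = 34.0194; b·c/n = 120·62/464 = 16.0345
OR_MH = (35.6460 + 57.3125 + 34.0194) / (4.9867 + 15.9071 + 16.0345) = 126.9779 / 36.9283 = 3.43850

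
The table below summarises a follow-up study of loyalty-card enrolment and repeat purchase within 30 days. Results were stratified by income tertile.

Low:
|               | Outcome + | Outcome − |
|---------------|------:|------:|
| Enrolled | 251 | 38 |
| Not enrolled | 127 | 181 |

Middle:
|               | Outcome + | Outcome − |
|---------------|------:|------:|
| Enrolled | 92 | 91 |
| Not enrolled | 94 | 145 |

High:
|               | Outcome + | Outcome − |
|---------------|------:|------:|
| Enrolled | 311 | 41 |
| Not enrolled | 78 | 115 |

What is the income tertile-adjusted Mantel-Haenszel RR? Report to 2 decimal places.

RR_MH = Σ(aᵢ·n₀ᵢ/nᵢ) / Σ(cᵢ·n₁ᵢ/nᵢ), with n₁ᵢ = aᵢ+bᵢ (exposed), n₀ᵢ = cᵢ+dᵢ (unexposed), nᵢ = n₁ᵢ+n₀ᵢ.
Stratum 1 (Low): n₁ = 289, n₀ = 308, n = 597; a·n₀/n = 251·308/597 = 129.4941; c·n₁/n = 127·289/597 = 61.4791
Stratum 2 (Middle): n₁ = 183, n₀ = 239, n = 422; a·n₀/n = 92·239/422 = 52.1043; c·n₁/n = 94·183/422 = 40.7630
Stratum 3 (High): n₁ = 352, n₀ = 193, n = 545; a·n₀/n = 311·193/545 = 110.1339; c·n₁/n = 78·352/545 = 50.3780
RR_MH = (129.4941 + 52.1043 + 110.1339) / (61.4791 + 40.7630 + 50.3780) = 291.7323 / 152.6201 = 1.91149

1.91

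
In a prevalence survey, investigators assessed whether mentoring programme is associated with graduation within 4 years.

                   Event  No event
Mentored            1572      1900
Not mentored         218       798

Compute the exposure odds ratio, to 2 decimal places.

Cells: a = 1572, b = 1900, c = 218, d = 798.
OR = (a·d)/(b·c) = (1572 × 798) / (1900 × 218) = 1254456 / 414200 = 3.02862
The odds of graduation within 4 years are about 3.03 times as high in the mentored group.

3.03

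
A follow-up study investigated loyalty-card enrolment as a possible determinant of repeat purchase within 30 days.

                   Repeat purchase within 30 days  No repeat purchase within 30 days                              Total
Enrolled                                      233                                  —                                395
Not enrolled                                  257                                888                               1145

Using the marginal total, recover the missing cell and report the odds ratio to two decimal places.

4.97

The missing cell is in the exposed row: 395 − 233 = 162.
So a = 233, b = 162, c = 257, d = 888.
OR = (a·d)/(b·c) = (233 × 888) / (162 × 257) = 206904 / 41634 = 4.96959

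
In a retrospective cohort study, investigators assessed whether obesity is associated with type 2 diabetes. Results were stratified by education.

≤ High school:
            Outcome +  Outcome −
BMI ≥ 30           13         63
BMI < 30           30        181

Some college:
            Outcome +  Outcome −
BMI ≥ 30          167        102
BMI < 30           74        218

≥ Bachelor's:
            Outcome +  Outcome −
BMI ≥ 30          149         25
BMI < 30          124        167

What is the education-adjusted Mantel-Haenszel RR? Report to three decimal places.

2.112

RR_MH = Σ(aᵢ·n₀ᵢ/nᵢ) / Σ(cᵢ·n₁ᵢ/nᵢ), with n₁ᵢ = aᵢ+bᵢ (exposed), n₀ᵢ = cᵢ+dᵢ (unexposed), nᵢ = n₁ᵢ+n₀ᵢ.
Stratum 1 (≤ High school): n₁ = 76, n₀ = 211, n = 287; a·n₀/n = 13·211/287 = 9.5575; c·n₁/n = 30·76/287 = 7.9443
Stratum 2 (Some college): n₁ = 269, n₀ = 292, n = 561; a·n₀/n = 167·292/561 = 86.9234; c·n₁/n = 74·269/561 = 35.4831
Stratum 3 (≥ Bachelor's): n₁ = 174, n₀ = 291, n = 465; a·n₀/n = 149·291/465 = 93.2452; c·n₁/n = 124·174/465 = 46.4000
RR_MH = (9.5575 + 86.9234 + 93.2452) / (7.9443 + 35.4831 + 46.4000) = 189.7260 / 89.8273 = 2.11212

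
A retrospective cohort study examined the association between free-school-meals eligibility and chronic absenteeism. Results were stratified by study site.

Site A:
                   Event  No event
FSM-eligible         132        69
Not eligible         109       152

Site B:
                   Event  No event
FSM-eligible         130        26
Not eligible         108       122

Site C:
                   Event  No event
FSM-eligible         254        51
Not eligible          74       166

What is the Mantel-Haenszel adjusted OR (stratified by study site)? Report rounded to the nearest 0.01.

5.31

OR_MH = Σ(aᵢdᵢ/nᵢ) / Σ(bᵢcᵢ/nᵢ), where nᵢ is the stratum total.
Stratum 1 (Site A): n = 462; a·d/n = 132·152/462 = 43.4286; b·c/n = 69·109/462 = 16.2792
Stratum 2 (Site B): n = 386; a·d/n = 130·122/386 = 41.0881; b·c/n = 26·108/386 = 7.2746
Stratum 3 (Site C): n = 545; a·d/n = 254·166/545 = 77.3651; b·c/n = 51·74/545 = 6.9248
OR_MH = (43.4286 + 41.0881 + 77.3651) / (16.2792 + 7.2746 + 6.9248) = 161.8818 / 30.4786 = 5.31133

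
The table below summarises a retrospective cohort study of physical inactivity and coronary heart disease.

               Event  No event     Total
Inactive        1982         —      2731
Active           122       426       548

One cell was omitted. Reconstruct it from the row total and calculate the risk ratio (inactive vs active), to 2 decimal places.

The missing cell is in the exposed row: 2731 − 1982 = 749.
So a = 1982, b = 749, c = 122, d = 426.
RR = [a/(a+b)] / [c/(c+d)] = (1982/2731) / (122/548) = 0.72574/0.22263 = 3.25989

3.26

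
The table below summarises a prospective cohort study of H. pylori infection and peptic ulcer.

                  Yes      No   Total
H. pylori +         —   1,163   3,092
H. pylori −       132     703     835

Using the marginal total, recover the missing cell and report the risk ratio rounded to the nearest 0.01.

The missing cell is in the exposed row: 3092 − 1163 = 1929.
So a = 1929, b = 1163, c = 132, d = 703.
RR = [a/(a+b)] / [c/(c+d)] = (1929/3092) / (132/835) = 0.62387/0.15808 = 3.94644

3.95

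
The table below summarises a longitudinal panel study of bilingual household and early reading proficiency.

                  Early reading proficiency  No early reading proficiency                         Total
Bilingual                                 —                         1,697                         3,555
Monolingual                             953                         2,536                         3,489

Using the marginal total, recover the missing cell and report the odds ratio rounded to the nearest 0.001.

The missing cell is in the exposed row: 3555 − 1697 = 1858.
So a = 1858, b = 1697, c = 953, d = 2536.
OR = (a·d)/(b·c) = (1858 × 2536) / (1697 × 953) = 4711888 / 1617241 = 2.91353

2.914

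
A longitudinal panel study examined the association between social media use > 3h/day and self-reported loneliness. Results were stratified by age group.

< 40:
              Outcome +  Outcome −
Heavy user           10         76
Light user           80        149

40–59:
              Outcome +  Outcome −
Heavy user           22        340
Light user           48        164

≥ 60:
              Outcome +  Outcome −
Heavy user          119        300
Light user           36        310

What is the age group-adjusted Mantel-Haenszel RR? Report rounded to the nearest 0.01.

0.96

RR_MH = Σ(aᵢ·n₀ᵢ/nᵢ) / Σ(cᵢ·n₁ᵢ/nᵢ), with n₁ᵢ = aᵢ+bᵢ (exposed), n₀ᵢ = cᵢ+dᵢ (unexposed), nᵢ = n₁ᵢ+n₀ᵢ.
Stratum 1 (< 40): n₁ = 86, n₀ = 229, n = 315; a·n₀/n = 10·229/315 = 7.2698; c·n₁/n = 80·86/315 = 21.8413
Stratum 2 (40–59): n₁ = 362, n₀ = 212, n = 574; a·n₀/n = 22·212/574 = 8.1254; c·n₁/n = 48·362/574 = 30.2718
Stratum 3 (≥ 60): n₁ = 419, n₀ = 346, n = 765; a·n₀/n = 119·346/765 = 53.8222; c·n₁/n = 36·419/765 = 19.7176
RR_MH = (7.2698 + 8.1254 + 53.8222) / (21.8413 + 30.2718 + 19.7176) = 69.2175 / 71.8307 = 0.96362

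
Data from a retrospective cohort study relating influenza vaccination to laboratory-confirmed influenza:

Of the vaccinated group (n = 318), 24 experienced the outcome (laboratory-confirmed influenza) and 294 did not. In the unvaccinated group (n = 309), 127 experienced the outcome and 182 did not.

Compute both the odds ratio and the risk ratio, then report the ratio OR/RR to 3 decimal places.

0.637

From the description: a = 24, b = 294, c = 127, d = 182.
OR = (24·182)/(294·127) = 4368/37338 = 0.11699
Risk in exposed = 24/318 = 0.07547; risk in unexposed = 127/309 = 0.41100; RR = 0.18363
OR/RR = 0.11699 / 0.18363 = 0.63708
The outcome is not rare, so the OR lies further from 1 than the RR.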